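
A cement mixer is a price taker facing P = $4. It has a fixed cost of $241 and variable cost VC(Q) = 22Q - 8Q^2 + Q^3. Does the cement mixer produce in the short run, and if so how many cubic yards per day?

Shut down

Variable cost is VC = 22Q - 8Q^2 + Q^3, so AVC = VC/Q = 22 - 8Q + Q^2 and MC = dTC/dQ = 22 - 16Q + 3Q^2.
The AVC parabola has its vertex at Q = 8/2 = 4, where AVC = 22 - 8·4 + 4^2 = $6.
P = $4 lies below min AVC = $6; no output level covers variable cost.
Best response: produce nothing and absorb the $241 fixed cost.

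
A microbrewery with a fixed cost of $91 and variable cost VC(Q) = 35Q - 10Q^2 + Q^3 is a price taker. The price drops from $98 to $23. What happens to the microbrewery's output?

Output falls from 9 to 6

AVC = 35 - 10Q + Q^2, minimized at Q = 5 where min AVC = $10. MC = 35 - 20Q + 3Q^2.
At P = $98 ≥ min AVC, set P = MC on the rising branch: Q = 9.
At P = $23 ≥ min AVC, set P = MC: Q = 6. The firm stays open but cuts output.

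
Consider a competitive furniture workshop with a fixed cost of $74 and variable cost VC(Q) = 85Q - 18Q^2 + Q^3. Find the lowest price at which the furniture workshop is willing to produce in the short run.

The firm shuts down when price falls below the minimum of average variable cost. AVC = VC/Q = 85 - 18Q + Q^2.
At the minimum of AVC, MC = AVC. MC = 85 - 36Q + 3Q^2; setting MC = AVC gives 2Q^2 - 18Q = 0, so Q = 9. min AVC = 4.
So the shutdown price is $4.

$4 per unit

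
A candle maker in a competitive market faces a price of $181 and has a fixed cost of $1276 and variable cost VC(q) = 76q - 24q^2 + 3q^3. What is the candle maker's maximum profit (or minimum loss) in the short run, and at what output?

AVC = 76 - 24q + 3q^2 has its minimum $28 at q = 4; price $181 clears that bar, so the firm operates.
MC = 76 - 48q + 9q^2. Setting P = MC and taking the root on the rising branch gives q* = 7.
TR = 181·7 = 1267. TC = 1276 + 385 = 1661. Profit = 1267 − 1661 = -$394.
By producing, the firm covers all variable cost plus $882 of fixed cost; shutting down would lose the full $1276.

Profit = -$394 at q = 7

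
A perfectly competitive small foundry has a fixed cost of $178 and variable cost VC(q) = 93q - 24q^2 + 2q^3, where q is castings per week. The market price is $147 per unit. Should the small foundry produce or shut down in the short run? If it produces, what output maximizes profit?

Produce at q = 9

From TC, MC = TC'(q) = 93 - 48q + 6q^2 and AVC = VC/q = 93 - 24q + 2q^2.
AVC is minimized where dAVC/dq = -24 + 4q = 0, at q = 6; min AVC = 93 - 24·6 + 2·6^2 = $21.
Because $147 ≥ $21, revenue can cover variable cost; the firm operates.
Solving P = MC: -54 - 48q + 6q^2 = 0 ⇒ q = -1 or 9. On the upward-sloping branch, q* = 9.
Check: AVC at q = 9 is $39 ≤ P, so revenue covers variable cost.
Profit = P·q − TC = 147·9 − 529 = $794.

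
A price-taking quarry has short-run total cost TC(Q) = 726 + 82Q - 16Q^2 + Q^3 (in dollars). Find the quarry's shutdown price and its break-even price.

AVC = 82 - 16Q + Q^2; minimized at Q = 8, giving min AVC = $18. That is the shutdown price.
ATC = 726/Q + 82 - 16Q + Q^2. Setting dATC/dQ = −726/Q^2 − 16 + 2Q = 0 gives Q = 11 (since 2·11^3 − 16·11^2 = 726).
min ATC = 726/11 + 82 − 16·11 + 11^2 = $93. That is the break-even price.
Between these two prices the firm operates at a loss; above $93 it earns a profit.

Shutdown price = $18; break-even price = $93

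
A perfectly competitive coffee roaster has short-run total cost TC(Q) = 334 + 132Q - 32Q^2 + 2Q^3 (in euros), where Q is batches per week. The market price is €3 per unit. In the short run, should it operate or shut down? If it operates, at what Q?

Strip out fixed cost: VC = 132Q - 32Q^2 + 2Q^3. Then AVC = 132 - 32Q + 2Q^2 and MC = 132 - 64Q + 6Q^2.
The AVC parabola has its vertex at Q = 32/4 = 8, where AVC = 132 - 32·8 + 2·8^2 = €4.
With P < min AVC (€3 < €4), every unit sold adds to the loss.
The firm minimizes its loss by shutting down and losing only its fixed cost of €334.

Shut down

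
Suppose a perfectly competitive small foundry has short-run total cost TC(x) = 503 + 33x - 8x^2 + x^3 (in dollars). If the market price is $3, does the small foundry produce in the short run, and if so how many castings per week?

Strip out fixed cost: VC = 33x - 8x^2 + x^3. Then AVC = 33 - 8x + x^2 and MC = 33 - 16x + 3x^2.
AVC is minimized where dAVC/dx = -8 + 2x = 0, at x = 4; min AVC = 33 - 8·4 + 4^2 = $17.
Since P = $3 < min AVC = $17, price fails to cover variable cost at any output.
The firm minimizes its loss by shutting down and losing only its fixed cost of $503.

Shut down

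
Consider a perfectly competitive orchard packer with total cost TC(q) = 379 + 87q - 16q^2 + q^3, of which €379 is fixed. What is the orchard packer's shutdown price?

The firm shuts down when price falls below the minimum of average variable cost. AVC = VC/q = 87 - 16q + q^2.
At the minimum of AVC, MC = AVC. MC = 87 - 32q + 3q^2; setting MC = AVC gives 2q^2 - 16q = 0, so q = 8. min AVC = 23.
For P < €23 the firm produces nothing.

€23 per unit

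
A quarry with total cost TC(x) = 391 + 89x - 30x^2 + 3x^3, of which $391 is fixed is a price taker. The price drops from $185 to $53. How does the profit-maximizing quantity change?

Output falls from 8 to 6

AVC = 89 - 30x + 3x^2, minimized at x = 5 where min AVC = $14. MC = 89 - 60x + 9x^2.
With P = $185 above the shutdown price, P = MC gives x = 8.
At P = $53 ≥ min AVC, set P = MC: x = 6. The firm stays open but cuts output.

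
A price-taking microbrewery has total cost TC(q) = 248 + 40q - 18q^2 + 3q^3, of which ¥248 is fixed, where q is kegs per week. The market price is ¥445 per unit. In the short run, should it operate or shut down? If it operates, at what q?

Variable cost is VC = 40q - 18q^2 + 3q^3, so AVC = VC/q = 40 - 18q + 3q^2 and MC = dTC/dq = 40 - 36q + 9q^2.
AVC hits its minimum where MC = AVC, at q = 3, giving min AVC = 40 - 18·3 + 3·3^2 = ¥13.
P = ¥445 exceeds min AVC = ¥13, so the firm stays open.
P = MC gives -405 - 36q + 9q^2 = 0, with roots -5 and 9. Take the larger (rising MC): q* = 9.
Check: AVC at q = 9 is ¥121 ≤ P, so revenue covers variable cost.
Profit = P·q − TC = 445·9 − 1337 = ¥2668.

Produce at q = 9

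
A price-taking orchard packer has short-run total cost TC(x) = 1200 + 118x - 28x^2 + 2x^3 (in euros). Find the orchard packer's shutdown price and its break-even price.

Shutdown price = €20; break-even price = €158

Shutdown price = min AVC. AVC = 118 - 28x + 2x^2, with vertex at x = 7 and minimum €20.
ATC = 1200/x + 118 - 28x + 2x^2. Setting dATC/dx = −1200/x^2 − 28 + 4x = 0 gives x = 10 (since 4·10^3 − 28·10^2 = 1200).
min ATC = 1200/10 + 118 − 28·10 + 2·10^2 = €158. That is the break-even price.
Between these two prices the firm operates at a loss; above €158 it earns a profit.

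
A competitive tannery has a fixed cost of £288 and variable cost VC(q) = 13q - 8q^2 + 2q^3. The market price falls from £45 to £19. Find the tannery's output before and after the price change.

MC = 13 - 16q + 6q^2; the shutdown threshold is min AVC = £5 (at q = 2).
At P = £45 ≥ min AVC, set P = MC on the rising branch: q = 4.
At P = £19 ≥ min AVC, set P = MC: q = 3. The firm stays open but cuts output.

Output falls from 4 to 3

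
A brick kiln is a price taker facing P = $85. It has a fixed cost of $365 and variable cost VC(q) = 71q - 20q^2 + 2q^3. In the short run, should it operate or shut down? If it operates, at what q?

Produce at q = 7

Strip out fixed cost: VC = 71q - 20q^2 + 2q^3. Then AVC = 71 - 20q + 2q^2 and MC = 71 - 40q + 6q^2.
The AVC parabola has its vertex at q = 20/4 = 5, where AVC = 71 - 20·5 + 2·5^2 = $21.
Since P = $85 ≥ min AVC = $21, price covers variable cost and the firm should produce.
Solving P = MC: -14 - 40q + 6q^2 = 0 ⇒ q = -1/3 or 7. On the upward-sloping branch, q* = 7.
Check: AVC at q = 7 is $29 ≤ P, so revenue covers variable cost.
Profit = P·q − TC = 85·7 − 568 = $27.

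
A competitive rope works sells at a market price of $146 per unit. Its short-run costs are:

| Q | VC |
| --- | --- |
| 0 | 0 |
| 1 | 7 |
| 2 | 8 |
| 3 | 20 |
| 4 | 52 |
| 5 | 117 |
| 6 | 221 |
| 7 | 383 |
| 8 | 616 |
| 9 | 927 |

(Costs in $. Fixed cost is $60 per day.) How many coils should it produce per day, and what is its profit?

Q = 6; profit = $595

Profit at each row (π = 146Q − TC): Q=0: -60; Q=1: 79; Q=2: 224; Q=3: 358; Q=4: 472; Q=5: 553; Q=6: 595; Q=7: 579; Q=8: 492; Q=9: 327.
Profit is maximized at Q = 6. AVC there is 221/6 = $36.83 ≤ P, so producing beats shutting down (which would give -$60).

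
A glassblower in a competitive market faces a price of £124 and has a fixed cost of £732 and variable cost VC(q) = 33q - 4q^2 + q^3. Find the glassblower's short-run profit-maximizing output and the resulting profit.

Profit = -£242 at q = 7

AVC = 33 - 4q + q^2; min AVC = £29 at q = 2. Since P = £124 ≥ min AVC, the firm produces.
MC = 33 - 8q + 3q^2. Setting P = MC and taking the root on the rising branch gives q* = 7.
TR = 124·7 = 868. TC = 732 + 378 = 1110. Profit = 868 − 1110 = -£242.
Shutting down would mean losing the fixed cost of £732, so operating at a loss of £242 is better by £490.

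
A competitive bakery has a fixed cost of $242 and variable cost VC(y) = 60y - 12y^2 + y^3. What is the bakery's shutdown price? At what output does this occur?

$24 per unit, at y = 6

The firm shuts down when price falls below the minimum of average variable cost. AVC = VC/y = 60 - 12y + y^2.
At the minimum of AVC, MC = AVC. MC = 60 - 24y + 3y^2; setting MC = AVC gives 2y^2 - 12y = 0, so y = 6. min AVC = 24.
For P < $24 the firm produces nothing.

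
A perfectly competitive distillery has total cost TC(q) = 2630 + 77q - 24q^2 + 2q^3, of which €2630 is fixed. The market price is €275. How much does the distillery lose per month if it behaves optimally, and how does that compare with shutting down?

AVC = 77 - 24q + 2q^2 has its minimum €5 at q = 6; price €275 clears that bar, so the firm operates.
MC = 77 - 48q + 6q^2. Setting P = MC and taking the root on the rising branch gives q* = 11.
TR = 275·11 = 3025. TC = 2630 + 605 = 3235. Profit = 3025 − 3235 = -€210.
That loss of €210 beats the €2630 the firm would lose by shutting down; producing recovers €2420 of fixed cost.

Profit = -€210 at q = 11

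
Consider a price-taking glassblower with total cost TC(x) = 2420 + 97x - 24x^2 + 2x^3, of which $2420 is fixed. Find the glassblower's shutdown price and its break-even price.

Shutdown price = min AVC. AVC = 97 - 24x + 2x^2, with vertex at x = 6 and minimum $25.
ATC = 2420/x + 97 - 24x + 2x^2. Setting dATC/dx = −2420/x^2 − 24 + 4x = 0 gives x = 11 (since 4·11^3 − 24·11^2 = 2420).
min ATC = 2420/11 + 97 − 24·11 + 2·11^2 = $295. That is the break-even price.
For $25 ≤ P < $295 the firm produces at a loss; below $25 it shuts down.

Shutdown price = $25; break-even price = $295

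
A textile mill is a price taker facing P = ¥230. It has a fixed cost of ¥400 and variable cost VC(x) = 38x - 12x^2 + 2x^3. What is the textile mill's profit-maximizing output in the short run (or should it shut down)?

Produce at x = 8

Strip out fixed cost: VC = 38x - 12x^2 + 2x^3. Then AVC = 38 - 12x + 2x^2 and MC = 38 - 24x + 6x^2.
AVC hits its minimum where MC = AVC, at x = 3, giving min AVC = 38 - 12·3 + 2·3^2 = ¥20.
Since P = ¥230 ≥ min AVC = ¥20, price covers variable cost and the firm should produce.
Set P = MC: 230 = 38 - 24x + 6x^2 → -192 - 24x + 6x^2 = 0. The roots are x = -4 and x = 8; the profit-maximizing output is on the rising part of MC, so x* = 8.
Check: AVC at x = 8 is ¥70 ≤ P, so revenue covers variable cost.
Profit = P·x − TC = 230·8 − 960 = ¥880.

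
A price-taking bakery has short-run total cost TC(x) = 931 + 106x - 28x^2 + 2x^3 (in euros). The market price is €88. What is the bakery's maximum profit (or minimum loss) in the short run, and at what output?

Profit = -€283 at x = 9

AVC = 106 - 28x + 2x^2 has its minimum €8 at x = 7; price €88 clears that bar, so the firm operates.
With MC = 106 - 56x + 6x^2, P = MC on the upward-sloping part at x* = 9.
TR = 88·9 = 792. TC = 931 + 144 = 1075. Profit = 792 − 1075 = -€283.
By producing, the firm covers all variable cost plus €648 of fixed cost; shutting down would lose the full €931.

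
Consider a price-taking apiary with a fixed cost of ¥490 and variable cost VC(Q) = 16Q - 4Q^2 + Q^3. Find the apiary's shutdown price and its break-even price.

Shutdown price = min AVC. AVC = 16 - 4Q + Q^2, with vertex at Q = 2 and minimum ¥12.
ATC = 490/Q + 16 - 4Q + Q^2. Setting dATC/dQ = −490/Q^2 − 4 + 2Q = 0 gives Q = 7 (since 2·7^3 − 4·7^2 = 490).
min ATC = 490/7 + 16 − 4·7 + 7^2 = ¥107. That is the break-even price.
Between these two prices the firm operates at a loss; above ¥107 it earns a profit.

Shutdown price = ¥12; break-even price = ¥107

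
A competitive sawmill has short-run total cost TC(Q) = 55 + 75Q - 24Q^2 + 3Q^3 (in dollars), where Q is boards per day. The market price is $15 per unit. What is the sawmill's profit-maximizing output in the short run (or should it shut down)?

Shut down

Strip out fixed cost: VC = 75Q - 24Q^2 + 3Q^3. Then AVC = 75 - 24Q + 3Q^2 and MC = 75 - 48Q + 9Q^2.
AVC hits its minimum where MC = AVC, at Q = 4, giving min AVC = 75 - 24·4 + 3·4^2 = $27.
Since P = $15 < min AVC = $27, price fails to cover variable cost at any output.
Shutting down limits the loss to fixed cost, $55.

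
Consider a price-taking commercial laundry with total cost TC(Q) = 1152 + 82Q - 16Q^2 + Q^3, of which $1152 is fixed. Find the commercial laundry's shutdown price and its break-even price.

Shutdown price = min AVC. AVC = 82 - 16Q + Q^2, with vertex at Q = 8 and minimum $18.
ATC = 1152/Q + 82 - 16Q + Q^2. Setting dATC/dQ = −1152/Q^2 − 16 + 2Q = 0 gives Q = 12 (since 2·12^3 − 16·12^2 = 1152).
min ATC = 1152/12 + 82 − 16·12 + 12^2 = $130. That is the break-even price.
For $18 ≤ P < $130 the firm produces at a loss; below $18 it shuts down.

Shutdown price = $18; break-even price = $130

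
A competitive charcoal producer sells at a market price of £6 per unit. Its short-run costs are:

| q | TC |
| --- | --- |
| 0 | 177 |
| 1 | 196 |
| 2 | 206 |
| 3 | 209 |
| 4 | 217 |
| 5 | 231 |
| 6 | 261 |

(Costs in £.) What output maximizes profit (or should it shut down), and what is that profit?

q = 0 (shut down); profit = -£177

Profit at each row (π = 6q − TC): q=0: -177; q=1: -190; q=2: -194; q=3: -191; q=4: -193; q=5: -201; q=6: -225.
Profit is highest at q = 0. Equivalently, the lowest AVC in the table is 40/4 ≈ £10 at q = 4, and P = £6 falls below it — price never covers variable cost, so the firm shuts down and loses only its fixed cost.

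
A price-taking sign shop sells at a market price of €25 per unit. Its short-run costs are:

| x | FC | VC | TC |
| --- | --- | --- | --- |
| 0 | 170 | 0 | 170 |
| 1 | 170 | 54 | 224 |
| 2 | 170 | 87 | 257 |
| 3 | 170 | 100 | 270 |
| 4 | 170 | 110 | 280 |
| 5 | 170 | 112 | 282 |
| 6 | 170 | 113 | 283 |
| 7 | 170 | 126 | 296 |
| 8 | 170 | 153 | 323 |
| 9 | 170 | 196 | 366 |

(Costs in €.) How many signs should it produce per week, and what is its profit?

Compute π = P·x − TC at each output: x=0: -170; x=1: -199; x=2: -207; x=3: -195; x=4: -180; x=5: -157; x=6: -133; x=7: -121; x=8: -123; x=9: -141.
Profit is maximized at x = 7. AVC there is 126/7 = €18 ≤ P, so producing beats shutting down (which would give -€170).

x = 7; profit = -€121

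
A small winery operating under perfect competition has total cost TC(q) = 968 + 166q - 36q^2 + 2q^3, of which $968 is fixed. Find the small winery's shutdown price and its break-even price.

Shutdown price = $4; break-even price = $100

AVC = 166 - 36q + 2q^2; minimized at q = 9, giving min AVC = $4. That is the shutdown price.
ATC = 968/q + 166 - 36q + 2q^2. Setting dATC/dq = −968/q^2 − 36 + 4q = 0 gives q = 11 (since 4·11^3 − 36·11^2 = 968).
min ATC = 968/11 + 166 − 36·11 + 2·11^2 = $100. That is the break-even price.
For $4 ≤ P < $100 the firm produces at a loss; below $4 it shuts down.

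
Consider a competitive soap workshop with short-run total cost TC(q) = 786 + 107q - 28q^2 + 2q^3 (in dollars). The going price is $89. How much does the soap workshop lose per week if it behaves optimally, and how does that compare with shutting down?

AVC = 107 - 28q + 2q^2; min AVC = $9 at q = 7. Since P = $89 ≥ min AVC, the firm produces.
With MC = 107 - 56q + 6q^2, P = MC on the upward-sloping part at q* = 9.
TR = 89·9 = 801. TC = 786 + 153 = 939. Profit = 801 − 939 = -$138.
By producing, the firm covers all variable cost plus $648 of fixed cost; shutting down would lose the full $786.

Profit = -$138 at q = 9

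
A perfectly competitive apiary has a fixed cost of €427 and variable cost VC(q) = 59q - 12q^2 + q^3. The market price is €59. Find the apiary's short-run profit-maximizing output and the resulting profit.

Profit = -€171 at q = 8

AVC = 59 - 12q + q^2 has its minimum €23 at q = 6; price €59 clears that bar, so the firm operates.
MC = 59 - 24q + 3q^2. Setting P = MC and taking the root on the rising branch gives q* = 8.
TR = 59·8 = 472. TC = 427 + 216 = 643. Profit = 472 − 643 = -€171.
Shutting down would mean losing the fixed cost of €427, so operating at a loss of €171 is better by €256.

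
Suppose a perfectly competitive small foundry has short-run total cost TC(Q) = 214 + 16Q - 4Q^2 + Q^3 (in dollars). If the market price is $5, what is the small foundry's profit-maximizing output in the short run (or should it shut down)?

Shut down

From TC, MC = TC'(Q) = 16 - 8Q + 3Q^2 and AVC = VC/Q = 16 - 4Q + Q^2.
The AVC parabola has its vertex at Q = 4/2 = 2, where AVC = 16 - 4·2 + 2^2 = $12.
Since P = $5 < min AVC = $12, price fails to cover variable cost at any output.
Best response: produce nothing and absorb the $214 fixed cost.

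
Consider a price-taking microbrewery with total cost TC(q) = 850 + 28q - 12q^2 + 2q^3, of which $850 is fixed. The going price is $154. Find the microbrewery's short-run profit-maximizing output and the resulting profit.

Profit = -$66 at q = 7

AVC = 28 - 12q + 2q^2 has its minimum $10 at q = 3; price $154 clears that bar, so the firm operates.
MC = 28 - 24q + 6q^2. Setting P = MC and taking the root on the rising branch gives q* = 7.
TR = 154·7 = 1078. TC = 850 + 294 = 1144. Profit = 1078 − 1144 = -$66.
That loss of $66 beats the $850 the firm would lose by shutting down; producing recovers $784 of fixed cost.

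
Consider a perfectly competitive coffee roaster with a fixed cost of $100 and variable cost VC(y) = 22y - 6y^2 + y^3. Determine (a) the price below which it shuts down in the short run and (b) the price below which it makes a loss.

Shutdown price = $13; break-even price = $37

AVC = 22 - 6y + y^2; minimized at y = 3, giving min AVC = $13. That is the shutdown price.
ATC = 100/y + 22 - 6y + y^2. Setting dATC/dy = −100/y^2 − 6 + 2y = 0 gives y = 5 (since 2·5^3 − 6·5^2 = 100).
min ATC = 100/5 + 22 − 6·5 + 5^2 = $37. That is the break-even price.
Between these two prices the firm operates at a loss; above $37 it earns a profit.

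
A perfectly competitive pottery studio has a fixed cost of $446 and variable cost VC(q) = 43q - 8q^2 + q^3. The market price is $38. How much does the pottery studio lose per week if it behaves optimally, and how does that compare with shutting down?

Profit = -$396 at q = 5

AVC = 43 - 8q + q^2; min AVC = $27 at q = 4. Since P = $38 ≥ min AVC, the firm produces.
MC = 43 - 16q + 3q^2. Setting P = MC and taking the root on the rising branch gives q* = 5.
TR = 38·5 = 190. TC = 446 + 140 = 586. Profit = 190 − 586 = -$396.
Shutting down would mean losing the fixed cost of $446, so operating at a loss of $396 is better by $50.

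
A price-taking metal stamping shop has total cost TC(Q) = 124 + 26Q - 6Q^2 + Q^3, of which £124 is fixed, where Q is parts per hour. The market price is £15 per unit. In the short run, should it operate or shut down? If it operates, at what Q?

Variable cost is VC = 26Q - 6Q^2 + Q^3, so AVC = VC/Q = 26 - 6Q + Q^2 and MC = dTC/dQ = 26 - 12Q + 3Q^2.
AVC hits its minimum where MC = AVC, at Q = 3, giving min AVC = 26 - 6·3 + 3^2 = £17.
P = £15 lies below min AVC = £17; no output level covers variable cost.
Shutting down limits the loss to fixed cost, £124.

Shut down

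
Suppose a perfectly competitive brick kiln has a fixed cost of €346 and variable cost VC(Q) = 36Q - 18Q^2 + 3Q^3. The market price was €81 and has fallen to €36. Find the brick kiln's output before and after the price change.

Output falls from 5 to 4

AVC = 36 - 18Q + 3Q^2, minimized at Q = 3 where min AVC = €9. MC = 36 - 36Q + 9Q^2.
At P = €81 ≥ min AVC, set P = MC on the rising branch: Q = 5.
At P = €36 ≥ min AVC, set P = MC: Q = 4. The firm stays open but cuts output.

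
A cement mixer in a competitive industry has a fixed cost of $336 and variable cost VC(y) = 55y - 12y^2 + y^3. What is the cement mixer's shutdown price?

$19 per unit

Short-run supply begins at min AVC. From VC = 55y - 12y^2 + y^3, AVC = 55 - 12y + y^2.
At the minimum of AVC, MC = AVC. MC = 55 - 24y + 3y^2; setting MC = AVC gives 2y^2 - 12y = 0, so y = 6. min AVC = 19.
The firm shuts down for any P below $19.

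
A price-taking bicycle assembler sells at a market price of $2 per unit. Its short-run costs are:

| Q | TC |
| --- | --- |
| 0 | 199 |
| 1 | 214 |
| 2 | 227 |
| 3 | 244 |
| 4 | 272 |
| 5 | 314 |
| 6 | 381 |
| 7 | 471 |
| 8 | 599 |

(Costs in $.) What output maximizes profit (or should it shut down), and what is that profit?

Q = 0 (shut down); profit = -$199

Compute π = P·Q − TC at each output: Q=0: -199; Q=1: -212; Q=2: -223; Q=3: -238; Q=4: -264; Q=5: -304; Q=6: -369; Q=7: -457; Q=8: -583.
Profit is highest at Q = 0. Equivalently, the lowest AVC in the table is 28/2 ≈ $14 at Q = 2, and P = $2 falls below it — price never covers variable cost, so the firm shuts down and loses only its fixed cost.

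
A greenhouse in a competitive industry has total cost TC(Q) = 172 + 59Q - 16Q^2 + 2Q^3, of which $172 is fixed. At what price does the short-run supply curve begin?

Short-run supply begins at min AVC. From VC = 59Q - 16Q^2 + 2Q^3, AVC = 59 - 16Q + 2Q^2.
At the minimum of AVC, MC = AVC. MC = 59 - 32Q + 6Q^2; setting MC = AVC gives 4Q^2 - 16Q = 0, so Q = 4. min AVC = 27.
For P < $27 the firm produces nothing.

$27 per unit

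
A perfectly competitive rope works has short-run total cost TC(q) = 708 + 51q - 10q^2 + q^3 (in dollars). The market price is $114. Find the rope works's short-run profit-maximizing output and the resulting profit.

Profit = -$60 at q = 9

AVC = 51 - 10q + q^2; min AVC = $26 at q = 5. Since P = $114 ≥ min AVC, the firm produces.
With MC = 51 - 20q + 3q^2, P = MC on the upward-sloping part at q* = 9.
TR = 114·9 = 1026. TC = 708 + 378 = 1086. Profit = 1026 − 1086 = -$60.
By producing, the firm covers all variable cost plus $648 of fixed cost; shutting down would lose the full $708.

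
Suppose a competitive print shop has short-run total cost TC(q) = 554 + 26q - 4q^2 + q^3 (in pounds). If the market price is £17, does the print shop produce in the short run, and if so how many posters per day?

Shut down

Variable cost is VC = 26q - 4q^2 + q^3, so AVC = VC/q = 26 - 4q + q^2 and MC = dTC/dq = 26 - 8q + 3q^2.
AVC hits its minimum where MC = AVC, at q = 2, giving min AVC = 26 - 4·2 + 2^2 = £22.
P = £17 lies below min AVC = £22; no output level covers variable cost.
Best response: produce nothing and absorb the £554 fixed cost.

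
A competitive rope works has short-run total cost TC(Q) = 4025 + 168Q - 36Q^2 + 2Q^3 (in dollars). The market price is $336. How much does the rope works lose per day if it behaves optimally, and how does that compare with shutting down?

Profit = -$105 at Q = 14

AVC = 168 - 36Q + 2Q^2; min AVC = $6 at Q = 9. Since P = $336 ≥ min AVC, the firm produces.
MC = 168 - 72Q + 6Q^2. Setting P = MC and taking the root on the rising branch gives Q* = 14.
TR = 336·14 = 4704. TC = 4025 + 784 = 4809. Profit = 4704 − 4809 = -$105.
By producing, the firm covers all variable cost plus $3920 of fixed cost; shutting down would lose the full $4025.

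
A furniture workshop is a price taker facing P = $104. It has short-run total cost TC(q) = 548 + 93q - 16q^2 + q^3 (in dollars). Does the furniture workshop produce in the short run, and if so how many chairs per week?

Strip out fixed cost: VC = 93q - 16q^2 + q^3. Then AVC = 93 - 16q + q^2 and MC = 93 - 32q + 3q^2.
AVC is minimized where dAVC/dq = -16 + 2q = 0, at q = 8; min AVC = 93 - 16·8 + 8^2 = $29.
Since P = $104 ≥ min AVC = $29, price covers variable cost and the firm should produce.
P = MC gives -11 - 32q + 3q^2 = 0, with roots -1/3 and 11. Take the larger (rising MC): q* = 11.
Check: AVC at q = 11 is $38 ≤ P, so revenue covers variable cost.
Profit = P·q − TC = 104·11 − 966 = $178.

Produce at q = 11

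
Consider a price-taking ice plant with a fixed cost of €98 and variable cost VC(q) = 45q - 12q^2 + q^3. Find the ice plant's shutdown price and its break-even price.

AVC = 45 - 12q + q^2; minimized at q = 6, giving min AVC = €9. That is the shutdown price.
ATC = 98/q + 45 - 12q + q^2. Setting dATC/dq = −98/q^2 − 12 + 2q = 0 gives q = 7 (since 2·7^3 − 12·7^2 = 98).
min ATC = 98/7 + 45 − 12·7 + 7^2 = €24. That is the break-even price.
For €9 ≤ P < €24 the firm produces at a loss; below €9 it shuts down.

Shutdown price = €9; break-even price = €24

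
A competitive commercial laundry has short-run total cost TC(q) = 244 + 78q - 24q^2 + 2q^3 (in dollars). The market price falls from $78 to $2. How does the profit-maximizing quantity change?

Output falls from 8 to 0 (the firm shuts down)

AVC = 78 - 24q + 2q^2, minimized at q = 6 where min AVC = $6. MC = 78 - 48q + 6q^2.
With P = $78 above the shutdown price, P = MC gives q = 8.
At P = $2 < min AVC = $6, price no longer covers variable cost at any output, so the firm shuts down: q = 0.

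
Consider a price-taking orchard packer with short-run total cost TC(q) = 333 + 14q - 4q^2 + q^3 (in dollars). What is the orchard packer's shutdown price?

Short-run supply begins at min AVC. From VC = 14q - 4q^2 + q^3, AVC = 14 - 4q + q^2.
dAVC/dq = -4 + 2q = 0 gives q = 2. min AVC = 14 - 4·2 + 2^2 = 10.
So the shutdown price is $10.

$10 per unit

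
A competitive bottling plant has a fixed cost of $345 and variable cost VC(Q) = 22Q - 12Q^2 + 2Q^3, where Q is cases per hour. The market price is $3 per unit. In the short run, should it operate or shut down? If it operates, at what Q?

Shut down

From TC, MC = TC'(Q) = 22 - 24Q + 6Q^2 and AVC = VC/Q = 22 - 12Q + 2Q^2.
The AVC parabola has its vertex at Q = 12/4 = 3, where AVC = 22 - 12·3 + 2·3^2 = $4.
P = $3 lies below min AVC = $4; no output level covers variable cost.
Shutting down limits the loss to fixed cost, $345.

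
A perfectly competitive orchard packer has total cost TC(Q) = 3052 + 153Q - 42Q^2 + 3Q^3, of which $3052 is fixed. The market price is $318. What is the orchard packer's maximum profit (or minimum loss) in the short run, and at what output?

Profit = -$148 at Q = 11

AVC = 153 - 42Q + 3Q^2 has its minimum $6 at Q = 7; price $318 clears that bar, so the firm operates.
MC = 153 - 84Q + 9Q^2. Setting P = MC and taking the root on the rising branch gives Q* = 11.
TR = 318·11 = 3498. TC = 3052 + 594 = 3646. Profit = 3498 − 3646 = -$148.
By producing, the firm covers all variable cost plus $2904 of fixed cost; shutting down would lose the full $3052.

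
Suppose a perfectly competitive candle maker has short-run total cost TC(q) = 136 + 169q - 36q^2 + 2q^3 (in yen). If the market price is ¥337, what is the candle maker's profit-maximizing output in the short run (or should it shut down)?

Strip out fixed cost: VC = 169q - 36q^2 + 2q^3. Then AVC = 169 - 36q + 2q^2 and MC = 169 - 72q + 6q^2.
The AVC parabola has its vertex at q = 36/4 = 9, where AVC = 169 - 36·9 + 2·9^2 = ¥7.
P = ¥337 exceeds min AVC = ¥7, so the firm stays open.
Set P = MC: 337 = 169 - 72q + 6q^2 → -168 - 72q + 6q^2 = 0. The roots are q = -2 and q = 14; the profit-maximizing output is on the rising part of MC, so q* = 14.
Check: AVC at q = 14 is ¥57 ≤ P, so revenue covers variable cost.
Profit = P·q − TC = 337·14 − 934 = ¥3784.

Produce at q = 14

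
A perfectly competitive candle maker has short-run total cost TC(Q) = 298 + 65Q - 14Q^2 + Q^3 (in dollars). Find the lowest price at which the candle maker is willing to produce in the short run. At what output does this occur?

$16 per unit, at Q = 7

The firm shuts down when price falls below the minimum of average variable cost. AVC = VC/Q = 65 - 14Q + Q^2.
dAVC/dQ = -14 + 2Q = 0 gives Q = 7. min AVC = 65 - 14·7 + 7^2 = 16.
So the shutdown price is $16.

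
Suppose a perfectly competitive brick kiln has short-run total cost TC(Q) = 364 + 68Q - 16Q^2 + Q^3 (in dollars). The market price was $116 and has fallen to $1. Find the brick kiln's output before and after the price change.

MC = 68 - 32Q + 3Q^2; the shutdown threshold is min AVC = $4 (at Q = 8).
At P = $116 ≥ min AVC, set P = MC on the rising branch: Q = 12.
At P = $1 < min AVC = $4, price no longer covers variable cost at any output, so the firm shuts down: Q = 0.

Output falls from 12 to 0 (the firm shuts down)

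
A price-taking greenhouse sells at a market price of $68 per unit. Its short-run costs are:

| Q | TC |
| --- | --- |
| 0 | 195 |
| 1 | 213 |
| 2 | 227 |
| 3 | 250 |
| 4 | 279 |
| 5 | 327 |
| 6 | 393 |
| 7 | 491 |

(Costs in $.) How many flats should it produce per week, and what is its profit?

Tabulate TR − TC: Q=0: -195; Q=1: -145; Q=2: -91; Q=3: -46; Q=4: -7; Q=5: 13; Q=6: 15; Q=7: -15.
Profit is maximized at Q = 6. AVC there is 198/6 = $33 ≤ P, so producing beats shutting down (which would give -$195).

Q = 6; profit = $15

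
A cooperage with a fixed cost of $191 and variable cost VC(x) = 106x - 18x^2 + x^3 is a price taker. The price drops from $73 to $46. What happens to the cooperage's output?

Output falls from 11 to 10

AVC = 106 - 18x + x^2, minimized at x = 9 where min AVC = $25. MC = 106 - 36x + 3x^2.
With P = $73 above the shutdown price, P = MC gives x = 11.
At P = $46 ≥ min AVC, set P = MC: x = 10. The firm stays open but cuts output.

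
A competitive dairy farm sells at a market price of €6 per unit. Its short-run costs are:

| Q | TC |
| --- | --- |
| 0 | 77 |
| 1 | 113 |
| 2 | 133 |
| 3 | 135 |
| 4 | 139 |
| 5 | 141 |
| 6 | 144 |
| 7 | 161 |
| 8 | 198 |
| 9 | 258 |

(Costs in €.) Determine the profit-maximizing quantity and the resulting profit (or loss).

Tabulate TR − TC: Q=0: -77; Q=1: -107; Q=2: -121; Q=3: -117; Q=4: -115; Q=5: -111; Q=6: -108; Q=7: -119; Q=8: -150; Q=9: -204.
Profit is highest at Q = 0. Equivalently, the lowest AVC in the table is 67/6 ≈ €11.17 at Q = 6, and P = €6 falls below it — price never covers variable cost, so the firm shuts down and loses only its fixed cost.

Q = 0 (shut down); profit = -€77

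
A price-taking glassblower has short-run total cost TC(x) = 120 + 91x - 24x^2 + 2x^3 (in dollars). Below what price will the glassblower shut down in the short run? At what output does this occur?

$19 per unit, at x = 6

The firm shuts down when price falls below the minimum of average variable cost. AVC = VC/x = 91 - 24x + 2x^2.
At the minimum of AVC, MC = AVC. MC = 91 - 48x + 6x^2; setting MC = AVC gives 4x^2 - 24x = 0, so x = 6. min AVC = 19.
For P < $19 the firm produces nothing.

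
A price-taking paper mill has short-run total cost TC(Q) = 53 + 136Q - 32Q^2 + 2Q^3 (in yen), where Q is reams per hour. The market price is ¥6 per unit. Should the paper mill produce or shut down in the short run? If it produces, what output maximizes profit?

Strip out fixed cost: VC = 136Q - 32Q^2 + 2Q^3. Then AVC = 136 - 32Q + 2Q^2 and MC = 136 - 64Q + 6Q^2.
The AVC parabola has its vertex at Q = 32/4 = 8, where AVC = 136 - 32·8 + 2·8^2 = ¥8.
P = ¥6 lies below min AVC = ¥8; no output level covers variable cost.
Best response: produce nothing and absorb the ¥53 fixed cost.

Shut down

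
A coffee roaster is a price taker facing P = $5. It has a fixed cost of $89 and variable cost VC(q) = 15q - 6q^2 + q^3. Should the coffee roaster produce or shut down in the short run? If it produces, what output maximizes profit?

From TC, MC = TC'(q) = 15 - 12q + 3q^2 and AVC = VC/q = 15 - 6q + q^2.
AVC is minimized where dAVC/dq = -6 + 2q = 0, at q = 3; min AVC = 15 - 6·3 + 3^2 = $6.
Since P = $5 < min AVC = $6, price fails to cover variable cost at any output.
Best response: produce nothing and absorb the $89 fixed cost.

Shut down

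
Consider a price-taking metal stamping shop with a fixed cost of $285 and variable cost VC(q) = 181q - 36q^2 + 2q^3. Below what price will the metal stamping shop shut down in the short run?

$19 per unit

Short-run supply begins at min AVC. From VC = 181q - 36q^2 + 2q^3, AVC = 181 - 36q + 2q^2.
dAVC/dq = -36 + 4q = 0 gives q = 9. min AVC = 181 - 36·9 + 2·9^2 = 19.
For P < $19 the firm produces nothing.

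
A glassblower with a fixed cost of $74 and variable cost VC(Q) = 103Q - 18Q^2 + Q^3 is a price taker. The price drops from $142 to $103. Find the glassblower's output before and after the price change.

MC = 103 - 36Q + 3Q^2; the shutdown threshold is min AVC = $22 (at Q = 9).
At P = $142 ≥ min AVC, set P = MC on the rising branch: Q = 13.
At P = $103 ≥ min AVC, set P = MC: Q = 12. The firm stays open but cuts output.

Output falls from 13 to 12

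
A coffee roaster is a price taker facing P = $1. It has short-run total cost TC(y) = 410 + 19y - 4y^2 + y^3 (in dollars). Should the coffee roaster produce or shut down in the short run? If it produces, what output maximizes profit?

Variable cost is VC = 19y - 4y^2 + y^3, so AVC = VC/y = 19 - 4y + y^2 and MC = dTC/dy = 19 - 8y + 3y^2.
AVC hits its minimum where MC = AVC, at y = 2, giving min AVC = 19 - 4·2 + 2^2 = $15.
P = $1 lies below min AVC = $15; no output level covers variable cost.
The firm minimizes its loss by shutting down and losing only its fixed cost of $410.

Shut down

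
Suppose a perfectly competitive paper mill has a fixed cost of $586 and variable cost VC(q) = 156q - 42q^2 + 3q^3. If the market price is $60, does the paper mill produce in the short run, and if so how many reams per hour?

Produce at q = 8

From TC, MC = TC'(q) = 156 - 84q + 9q^2 and AVC = VC/q = 156 - 42q + 3q^2.
The AVC parabola has its vertex at q = 42/6 = 7, where AVC = 156 - 42·7 + 3·7^2 = $9.
P = $60 exceeds min AVC = $9, so the firm stays open.
Solving P = MC: 96 - 84q + 9q^2 = 0 ⇒ q = 4/3 or 8. On the upward-sloping branch, q* = 8.
Check: AVC at q = 8 is $12 ≤ P, so revenue covers variable cost.
Profit = P·q − TC = 60·8 − 682 = -$202, a loss, but smaller than the $586 fixed cost the firm would lose by shutting down.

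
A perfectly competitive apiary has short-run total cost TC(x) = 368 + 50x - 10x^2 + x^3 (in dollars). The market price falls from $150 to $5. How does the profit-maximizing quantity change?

AVC = 50 - 10x + x^2, minimized at x = 5 where min AVC = $25. MC = 50 - 20x + 3x^2.
With P = $150 above the shutdown price, P = MC gives x = 10.
At P = $5 < min AVC = $25, price no longer covers variable cost at any output, so the firm shuts down: x = 0.

Output falls from 10 to 0 (the firm shuts down)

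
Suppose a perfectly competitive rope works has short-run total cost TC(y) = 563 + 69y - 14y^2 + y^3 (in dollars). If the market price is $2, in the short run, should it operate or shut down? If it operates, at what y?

Shut down

Variable cost is VC = 69y - 14y^2 + y^3, so AVC = VC/y = 69 - 14y + y^2 and MC = dTC/dy = 69 - 28y + 3y^2.
AVC is minimized where dAVC/dy = -14 + 2y = 0, at y = 7; min AVC = 69 - 14·7 + 7^2 = $20.
With P < min AVC ($2 < $20), every unit sold adds to the loss.
Shutting down limits the loss to fixed cost, $563.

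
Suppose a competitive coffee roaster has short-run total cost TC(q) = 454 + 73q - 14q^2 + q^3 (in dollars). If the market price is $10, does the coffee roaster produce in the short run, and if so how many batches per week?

Variable cost is VC = 73q - 14q^2 + q^3, so AVC = VC/q = 73 - 14q + q^2 and MC = dTC/dq = 73 - 28q + 3q^2.
AVC is minimized where dAVC/dq = -14 + 2q = 0, at q = 7; min AVC = 73 - 14·7 + 7^2 = $24.
Since P = $10 < min AVC = $24, price fails to cover variable cost at any output.
Shutting down limits the loss to fixed cost, $454.

Shut down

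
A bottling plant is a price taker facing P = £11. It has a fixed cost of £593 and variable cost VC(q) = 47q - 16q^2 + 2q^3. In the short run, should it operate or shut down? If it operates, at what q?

Strip out fixed cost: VC = 47q - 16q^2 + 2q^3. Then AVC = 47 - 16q + 2q^2 and MC = 47 - 32q + 6q^2.
The AVC parabola has its vertex at q = 16/4 = 4, where AVC = 47 - 16·4 + 2·4^2 = £15.
With P < min AVC (£11 < £15), every unit sold adds to the loss.
Shutting down limits the loss to fixed cost, £593.

Shut down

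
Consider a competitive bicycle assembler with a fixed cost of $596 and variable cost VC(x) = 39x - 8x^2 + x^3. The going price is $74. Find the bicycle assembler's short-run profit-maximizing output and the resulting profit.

AVC = 39 - 8x + x^2; min AVC = $23 at x = 4. Since P = $74 ≥ min AVC, the firm produces.
With MC = 39 - 16x + 3x^2, P = MC on the upward-sloping part at x* = 7.
TR = 74·7 = 518. TC = 596 + 224 = 820. Profit = 518 − 820 = -$302.
That loss of $302 beats the $596 the firm would lose by shutting down; producing recovers $294 of fixed cost.

Profit = -$302 at x = 7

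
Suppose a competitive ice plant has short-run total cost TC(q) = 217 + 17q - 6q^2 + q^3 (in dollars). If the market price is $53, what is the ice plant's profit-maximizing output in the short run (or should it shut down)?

Produce at q = 6

Variable cost is VC = 17q - 6q^2 + q^3, so AVC = VC/q = 17 - 6q + q^2 and MC = dTC/dq = 17 - 12q + 3q^2.
The AVC parabola has its vertex at q = 6/2 = 3, where AVC = 17 - 6·3 + 3^2 = $8.
Since P = $53 ≥ min AVC = $8, price covers variable cost and the firm should produce.
Set P = MC: 53 = 17 - 12q + 3q^2 → -36 - 12q + 3q^2 = 0. The roots are q = -2 and q = 6; the profit-maximizing output is on the rising part of MC, so q* = 6.
Check: AVC at q = 6 is $17 ≤ P, so revenue covers variable cost.
Profit = P·q − TC = 53·6 − 319 = -$1, a loss, but smaller than the $217 fixed cost the firm would lose by shutting down.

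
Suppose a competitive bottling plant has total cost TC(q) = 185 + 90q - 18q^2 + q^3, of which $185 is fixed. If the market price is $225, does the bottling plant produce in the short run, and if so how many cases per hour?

From TC, MC = TC'(q) = 90 - 36q + 3q^2 and AVC = VC/q = 90 - 18q + q^2.
The AVC parabola has its vertex at q = 18/2 = 9, where AVC = 90 - 18·9 + 9^2 = $9.
Because $225 ≥ $9, revenue can cover variable cost; the firm operates.
Solving P = MC: -135 - 36q + 3q^2 = 0 ⇒ q = -3 or 15. On the upward-sloping branch, q* = 15.
Check: AVC at q = 15 is $45 ≤ P, so revenue covers variable cost.
Profit = P·q − TC = 225·15 − 860 = $2515.

Produce at q = 15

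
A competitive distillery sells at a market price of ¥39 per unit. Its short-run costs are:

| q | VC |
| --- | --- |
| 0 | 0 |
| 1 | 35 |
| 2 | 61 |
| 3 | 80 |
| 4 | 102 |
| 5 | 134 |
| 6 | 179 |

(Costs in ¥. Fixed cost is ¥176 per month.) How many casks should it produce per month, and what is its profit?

q = 5; profit = -¥115

Tabulate TR − TC: q=0: -176; q=1: -172; q=2: -159; q=3: -139; q=4: -122; q=5: -115; q=6: -121.
Profit is maximized at q = 5. AVC there is 134/5 = ¥26.80 ≤ P, so producing beats shutting down (which would give -¥176).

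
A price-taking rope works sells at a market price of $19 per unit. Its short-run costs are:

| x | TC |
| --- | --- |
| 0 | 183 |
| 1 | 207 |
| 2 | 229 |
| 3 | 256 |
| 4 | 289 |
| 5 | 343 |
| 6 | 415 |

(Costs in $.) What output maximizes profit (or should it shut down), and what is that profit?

x = 0 (shut down); profit = -$183

Profit at each row (π = 19x − TC): x=0: -183; x=1: -188; x=2: -191; x=3: -199; x=4: -213; x=5: -248; x=6: -301.
Profit is highest at x = 0. Equivalently, the lowest AVC in the table is 46/2 ≈ $23 at x = 2, and P = $19 falls below it — price never covers variable cost, so the firm shuts down and loses only its fixed cost.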